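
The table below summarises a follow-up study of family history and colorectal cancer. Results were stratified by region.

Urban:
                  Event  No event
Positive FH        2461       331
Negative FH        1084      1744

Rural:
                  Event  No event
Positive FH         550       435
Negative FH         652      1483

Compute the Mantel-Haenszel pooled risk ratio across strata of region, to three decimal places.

2.169

RR_MH = Σ(aᵢ·n₀ᵢ/nᵢ) / Σ(cᵢ·n₁ᵢ/nᵢ), with n₁ᵢ = aᵢ+bᵢ (exposed), n₀ᵢ = cᵢ+dᵢ (unexposed), nᵢ = n₁ᵢ+n₀ᵢ.
Stratum 1 (Urban): n₁ = 2792, n₀ = 2828, n = 5620; a·n₀/n = 2461·2828/5620 = 1238.3822; c·n₁/n = 1084·2792/5620 = 538.5281
Stratum 2 (Rural): n₁ = 985, n₀ = 2135, n = 3120; a·n₀/n = 550·2135/3120 = 376.3622; c·n₁/n = 652·985/3120 = 205.8397
RR_MH = (1238.3822 + 376.3622) / (538.5281 + 205.8397) = 1614.7444 / 744.3679 = 2.16928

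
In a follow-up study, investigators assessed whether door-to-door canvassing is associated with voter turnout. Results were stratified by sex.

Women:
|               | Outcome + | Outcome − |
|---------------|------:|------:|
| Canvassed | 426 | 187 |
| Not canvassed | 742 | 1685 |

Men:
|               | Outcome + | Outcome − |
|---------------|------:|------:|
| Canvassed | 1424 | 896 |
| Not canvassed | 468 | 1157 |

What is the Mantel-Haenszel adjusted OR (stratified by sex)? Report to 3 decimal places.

OR_MH = Σ(aᵢdᵢ/nᵢ) / Σ(bᵢcᵢ/nᵢ), where nᵢ is the stratum total.
Stratum 1 (Women): n = 3040; a·d/n = 426·1685/3040 = 236.1217; b·c/n = 187·742/3040 = 45.6428
Stratum 2 (Men): n = 3945; a·d/n = 1424·1157/3945 = 417.6345; b·c/n = 896·468/3945 = 106.2935
OR_MH = (236.1217 + 417.6345) / (45.6428 + 106.2935) = 653.7562 / 151.9363 = 4.30283

4.303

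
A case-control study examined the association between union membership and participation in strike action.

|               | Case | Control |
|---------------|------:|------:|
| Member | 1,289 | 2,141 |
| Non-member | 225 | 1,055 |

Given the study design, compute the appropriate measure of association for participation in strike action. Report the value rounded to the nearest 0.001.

2.823

Cells: a = 1289, b = 2141, c = 225, d = 1055.
This is a case-control study: participants were sampled on outcome status, so risks in the source population cannot be estimated directly — relative risk is not valid here. The odds ratio is the appropriate measure.
OR = (a·d)/(b·c) = (1289 × 1055) / (2141 × 225) = 1359895 / 481725 = 2.82297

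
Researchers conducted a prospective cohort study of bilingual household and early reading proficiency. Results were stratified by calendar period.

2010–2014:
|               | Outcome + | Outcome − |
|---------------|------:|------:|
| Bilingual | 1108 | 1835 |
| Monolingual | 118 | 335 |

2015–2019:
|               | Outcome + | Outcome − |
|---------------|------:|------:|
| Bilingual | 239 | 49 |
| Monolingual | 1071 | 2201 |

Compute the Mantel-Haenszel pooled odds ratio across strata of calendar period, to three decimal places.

3.275

OR_MH = Σ(aᵢdᵢ/nᵢ) / Σ(bᵢcᵢ/nᵢ), where nᵢ is the stratum total.
Stratum 1 (2010–2014): n = 3396; a·d/n = 1108·335/3396 = 109.2992; b·c/n = 1835·118/3396 = 63.7603
Stratum 2 (2015–2019): n = 3560; a·d/n = 239·2201/3560 = 147.7638; b·c/n = 49·1071/3560 = 14.7413
OR_MH = (109.2992 + 147.7638) / (63.7603 + 14.7413) = 257.0629 / 78.5016 = 3.27462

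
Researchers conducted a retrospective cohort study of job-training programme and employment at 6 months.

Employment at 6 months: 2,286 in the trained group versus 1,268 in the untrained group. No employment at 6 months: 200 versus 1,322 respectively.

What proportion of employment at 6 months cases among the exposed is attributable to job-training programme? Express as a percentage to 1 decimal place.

From the description: a = 2286, b = 200, c = 1268, d = 1322.
Risk in exposed = 2286/2486 = 0.91955; risk in unexposed = 1268/2590 = 0.48958.
RR = 0.91955/0.48958 = 1.87826
AR% = (RR − 1)/RR × 100 = (1.87826 − 1)/1.87826 × 100 = 46.7592%

46.8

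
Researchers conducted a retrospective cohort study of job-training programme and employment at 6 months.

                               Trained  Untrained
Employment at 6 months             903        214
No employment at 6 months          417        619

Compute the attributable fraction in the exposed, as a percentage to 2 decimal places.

Reading the table with exposure as columns: a = 903 (Trained, case), b = 417 (Trained, non-case), c = 214 (Untrained, case), d = 619.
Risk in exposed = 903/1320 = 0.68409; risk in unexposed = 214/833 = 0.25690.
RR = 0.68409/0.25690 = 2.66284
AR% = (RR − 1)/RR × 100 = (2.66284 − 1)/2.66284 × 100 = 62.4461%

62.45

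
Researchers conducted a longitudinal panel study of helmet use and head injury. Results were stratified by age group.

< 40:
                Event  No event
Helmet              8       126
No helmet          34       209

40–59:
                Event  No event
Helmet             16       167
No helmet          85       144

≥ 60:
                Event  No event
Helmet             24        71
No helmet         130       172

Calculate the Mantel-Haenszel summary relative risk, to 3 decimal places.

0.399

RR_MH = Σ(aᵢ·n₀ᵢ/nᵢ) / Σ(cᵢ·n₁ᵢ/nᵢ), with n₁ᵢ = aᵢ+bᵢ (exposed), n₀ᵢ = cᵢ+dᵢ (unexposed), nᵢ = n₁ᵢ+n₀ᵢ.
Stratum 1 (< 40): n₁ = 134, n₀ = 243, n = 377; a·n₀/n = 8·243/377 = 5.1565; c·n₁/n = 34·134/377 = 12.0849
Stratum 2 (40–59): n₁ = 183, n₀ = 229, n = 412; a·n₀/n = 16·229/412 = 8.8932; c·n₁/n = 85·183/412 = 37.7549
Stratum 3 (≥ 60): n₁ = 95, n₀ = 302, n = 397; a·n₀/n = 24·302/397 = 18.2569; c·n₁/n = 130·95/397 = 31.1083
RR_MH = (5.1565 + 8.8932 + 18.2569) / (12.0849 + 37.7549 + 31.1083) = 32.3066 / 80.9480 = 0.39910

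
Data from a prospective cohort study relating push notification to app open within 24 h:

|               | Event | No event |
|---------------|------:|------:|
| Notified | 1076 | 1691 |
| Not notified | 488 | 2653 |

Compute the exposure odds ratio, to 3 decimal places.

3.459

Cells: a = 1076, b = 1691, c = 488, d = 2653.
OR = (a·d)/(b·c) = (1076 × 2653) / (1691 × 488) = 2854628 / 825208 = 3.45928
The odds of app open within 24 h are about 3.46 times as high in the notified group.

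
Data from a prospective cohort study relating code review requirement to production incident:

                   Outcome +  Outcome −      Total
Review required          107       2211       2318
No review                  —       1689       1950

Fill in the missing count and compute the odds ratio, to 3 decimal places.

The missing cell is in the unexposed row: 1950 − 1689 = 261.
So a = 107, b = 2211, c = 261, d = 1689.
OR = (a·d)/(b·c) = (107 × 1689) / (2211 × 261) = 180723 / 577071 = 0.31317

0.313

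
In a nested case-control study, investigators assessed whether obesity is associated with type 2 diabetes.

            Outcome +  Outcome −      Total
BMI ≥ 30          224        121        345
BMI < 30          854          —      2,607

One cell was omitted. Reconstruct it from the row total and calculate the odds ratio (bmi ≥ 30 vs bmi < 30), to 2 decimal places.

3.80

The missing cell is in the unexposed row: 2607 − 854 = 1753.
So a = 224, b = 121, c = 854, d = 1753.
OR = (a·d)/(b·c) = (224 × 1753) / (121 × 854) = 392672 / 103334 = 3.80003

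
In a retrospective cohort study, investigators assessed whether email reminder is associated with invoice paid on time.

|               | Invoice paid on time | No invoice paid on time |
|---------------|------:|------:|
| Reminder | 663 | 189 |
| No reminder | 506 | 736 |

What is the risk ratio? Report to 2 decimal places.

1.91

Cells: a = 663, b = 189, c = 506, d = 736.
Risk in exposed = 663/852 = 0.77817; risk in unexposed = 506/1242 = 0.40741.
RR = 0.77817 / 0.40741 = 1.91005
The risk among the exposed is 1.91 times that among the unexposed.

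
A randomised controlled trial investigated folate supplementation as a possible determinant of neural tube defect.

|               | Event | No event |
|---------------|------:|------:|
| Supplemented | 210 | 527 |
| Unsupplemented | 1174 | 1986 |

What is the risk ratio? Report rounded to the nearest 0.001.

Cells: a = 210, b = 527, c = 1174, d = 1986.
Risk in exposed = 210/737 = 0.28494; risk in unexposed = 1174/3160 = 0.37152.
RR = 0.28494 / 0.37152 = 0.76696
The risk is 23% lower among the exposed than among the unexposed.

0.767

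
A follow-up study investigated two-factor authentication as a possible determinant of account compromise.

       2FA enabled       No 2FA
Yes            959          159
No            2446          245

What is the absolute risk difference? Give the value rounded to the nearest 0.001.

Reading the table with exposure as columns: a = 959 (2FA enabled, case), b = 2446 (2FA enabled, non-case), c = 159 (No 2FA, case), d = 245.
Risk in exposed = 959/3405 = 0.281645; risk in unexposed = 159/404 = 0.393564.
Risk difference = 0.281645 − 0.393564 = -0.111920

-0.112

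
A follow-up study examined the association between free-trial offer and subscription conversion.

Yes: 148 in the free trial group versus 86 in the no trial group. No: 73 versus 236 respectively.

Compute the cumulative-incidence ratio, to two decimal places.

2.51

From the description: a = 148, b = 73, c = 86, d = 236.
Risk in exposed = 148/221 = 0.66968; risk in unexposed = 86/322 = 0.26708.
RR = 0.66968 / 0.26708 = 2.50742
The risk among the exposed is 2.51 times that among the unexposed.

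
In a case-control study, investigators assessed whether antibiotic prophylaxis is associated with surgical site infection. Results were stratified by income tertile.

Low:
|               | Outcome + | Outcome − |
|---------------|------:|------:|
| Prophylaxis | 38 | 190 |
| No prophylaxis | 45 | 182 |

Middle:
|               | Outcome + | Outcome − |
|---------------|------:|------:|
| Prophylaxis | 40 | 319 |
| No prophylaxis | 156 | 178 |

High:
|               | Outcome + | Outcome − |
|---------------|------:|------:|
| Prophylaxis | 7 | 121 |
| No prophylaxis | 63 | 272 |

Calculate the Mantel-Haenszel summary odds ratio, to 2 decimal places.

0.28

OR_MH = Σ(aᵢdᵢ/nᵢ) / Σ(bᵢcᵢ/nᵢ), where nᵢ is the stratum total.
Stratum 1 (Low): n = 455; a·d/n = 38·182/455 = 15.2000; b·c/n = 190·45/455 = 18.7912
Stratum 2 (Middle): n = 693; a·d/n = 40·178/693 = 10.2742; b·c/n = 319·156/693 = 71.8095
Stratum 3 (High): n = 463; a·d/n = 7·272/463 = 4.1123; b·c/n = 121·63/463 = 16.4644
OR_MH = (15.2000 + 10.2742 + 4.1123) / (18.7912 + 71.8095 + 16.4644) = 29.5865 / 107.0651 = 0.27634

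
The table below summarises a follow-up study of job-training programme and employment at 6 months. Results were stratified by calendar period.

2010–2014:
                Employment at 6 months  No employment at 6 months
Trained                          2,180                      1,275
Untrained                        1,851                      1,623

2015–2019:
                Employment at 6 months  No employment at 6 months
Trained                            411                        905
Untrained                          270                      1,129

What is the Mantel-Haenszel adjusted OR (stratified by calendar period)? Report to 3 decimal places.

1.583

OR_MH = Σ(aᵢdᵢ/nᵢ) / Σ(bᵢcᵢ/nᵢ), where nᵢ is the stratum total.
Stratum 1 (2010–2014): n = 6929; a·d/n = 2180·1623/6929 = 510.6278; b·c/n = 1275·1851/6929 = 340.6011
Stratum 2 (2015–2019): n = 2715; a·d/n = 411·1129/2715 = 170.9094; b·c/n = 905·270/2715 = 90.0000
OR_MH = (510.6278 + 170.9094) / (340.6011 + 90.0000) = 681.5372 / 430.6011 = 1.58276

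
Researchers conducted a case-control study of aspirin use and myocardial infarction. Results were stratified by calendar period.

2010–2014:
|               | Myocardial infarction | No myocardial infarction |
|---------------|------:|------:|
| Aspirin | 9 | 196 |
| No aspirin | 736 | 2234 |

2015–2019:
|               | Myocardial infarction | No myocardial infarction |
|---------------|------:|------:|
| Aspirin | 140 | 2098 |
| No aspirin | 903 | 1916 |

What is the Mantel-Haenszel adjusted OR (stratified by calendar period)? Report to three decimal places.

0.141

OR_MH = Σ(aᵢdᵢ/nᵢ) / Σ(bᵢcᵢ/nᵢ), where nᵢ is the stratum total.
Stratum 1 (2010–2014): n = 3175; a·d/n = 9·2234/3175 = 6.3326; b·c/n = 196·736/3175 = 45.4350
Stratum 2 (2015–2019): n = 5057; a·d/n = 140·1916/5057 = 53.0433; b·c/n = 2098·903/5057 = 374.6280
OR_MH = (6.3326 + 53.0433) / (45.4350 + 374.6280) = 59.3759 / 420.0630 = 0.14135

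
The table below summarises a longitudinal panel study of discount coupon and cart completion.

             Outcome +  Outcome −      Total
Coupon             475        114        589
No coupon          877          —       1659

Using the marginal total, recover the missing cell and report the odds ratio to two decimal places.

The missing cell is in the unexposed row: 1659 − 877 = 782.
So a = 475, b = 114, c = 877, d = 782.
OR = (a·d)/(b·c) = (475 × 782) / (114 × 877) = 371450 / 99978 = 3.71532

3.72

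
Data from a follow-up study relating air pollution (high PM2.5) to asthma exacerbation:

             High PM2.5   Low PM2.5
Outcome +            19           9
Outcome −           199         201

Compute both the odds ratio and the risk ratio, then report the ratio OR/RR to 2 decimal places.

1.05

Reading the table with exposure as columns: a = 19 (High PM2.5, case), b = 199 (High PM2.5, non-case), c = 9 (Low PM2.5, case), d = 201.
OR = (19·201)/(199·9) = 3819/1791 = 2.13233
Risk in exposed = 19/218 = 0.08716; risk in unexposed = 9/210 = 0.04286; RR = 2.03364
OR/RR = 2.13233 / 2.03364 = 1.04853
The outcome is rare in both groups, so OR ≈ RR (ratio near 1).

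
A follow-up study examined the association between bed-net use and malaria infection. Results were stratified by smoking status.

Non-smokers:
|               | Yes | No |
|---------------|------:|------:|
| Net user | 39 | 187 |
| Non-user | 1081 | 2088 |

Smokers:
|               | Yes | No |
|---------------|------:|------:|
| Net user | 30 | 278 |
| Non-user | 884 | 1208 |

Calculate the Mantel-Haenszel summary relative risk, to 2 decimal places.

RR_MH = Σ(aᵢ·n₀ᵢ/nᵢ) / Σ(cᵢ·n₁ᵢ/nᵢ), with n₁ᵢ = aᵢ+bᵢ (exposed), n₀ᵢ = cᵢ+dᵢ (unexposed), nᵢ = n₁ᵢ+n₀ᵢ.
Stratum 1 (Non-smokers): n₁ = 226, n₀ = 3169, n = 3395; a·n₀/n = 39·3169/3395 = 36.4038; c·n₁/n = 1081·226/3395 = 71.9605
Stratum 2 (Smokers): n₁ = 308, n₀ = 2092, n = 2400; a·n₀/n = 30·2092/2400 = 26.1500; c·n₁/n = 884·308/2400 = 113.4467
RR_MH = (36.4038 + 26.1500) / (71.9605 + 113.4467) = 62.5538 / 185.4072 = 0.33739

0.34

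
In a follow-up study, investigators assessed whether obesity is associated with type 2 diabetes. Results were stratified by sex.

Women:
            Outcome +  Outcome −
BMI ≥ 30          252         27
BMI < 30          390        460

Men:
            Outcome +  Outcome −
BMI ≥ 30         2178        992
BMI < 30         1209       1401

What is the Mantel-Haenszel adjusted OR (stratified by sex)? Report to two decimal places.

2.91

OR_MH = Σ(aᵢdᵢ/nᵢ) / Σ(bᵢcᵢ/nᵢ), where nᵢ is the stratum total.
Stratum 1 (Women): n = 1129; a·d/n = 252·460/1129 = 102.6749; b·c/n = 27·390/1129 = 9.3268
Stratum 2 (Men): n = 5780; a·d/n = 2178·1401/5780 = 527.9201; b·c/n = 992·1209/5780 = 207.4962
OR_MH = (102.6749 + 527.9201) / (9.3268 + 207.4962) = 630.5950 / 216.8230 = 2.90834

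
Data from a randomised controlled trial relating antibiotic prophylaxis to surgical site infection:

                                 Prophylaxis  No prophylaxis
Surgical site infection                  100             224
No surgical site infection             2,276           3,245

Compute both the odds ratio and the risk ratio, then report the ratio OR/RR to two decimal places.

Reading the table with exposure as columns: a = 100 (Prophylaxis, case), b = 2276 (Prophylaxis, non-case), c = 224 (No prophylaxis, case), d = 3245.
OR = (100·3245)/(2276·224) = 324500/509824 = 0.63649
Risk in exposed = 100/2376 = 0.04209; risk in unexposed = 224/3469 = 0.06457; RR = 0.65179
OR/RR = 0.63649 / 0.65179 = 0.97653
The outcome is rare in both groups, so OR ≈ RR (ratio near 1).

0.98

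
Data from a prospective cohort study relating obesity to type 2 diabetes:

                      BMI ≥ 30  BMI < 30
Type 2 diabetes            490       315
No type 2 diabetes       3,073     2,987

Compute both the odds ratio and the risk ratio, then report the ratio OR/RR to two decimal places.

Reading the table with exposure as columns: a = 490 (BMI ≥ 30, case), b = 3073 (BMI ≥ 30, non-case), c = 315 (BMI < 30, case), d = 2987.
OR = (490·2987)/(3073·315) = 1463630/967995 = 1.51202
Risk in exposed = 490/3563 = 0.13752; risk in unexposed = 315/3302 = 0.09540; RR = 1.44161
OR/RR = 1.51202 / 1.44161 = 1.04885
The outcome is not rare, so the OR lies further from 1 than the RR.

1.05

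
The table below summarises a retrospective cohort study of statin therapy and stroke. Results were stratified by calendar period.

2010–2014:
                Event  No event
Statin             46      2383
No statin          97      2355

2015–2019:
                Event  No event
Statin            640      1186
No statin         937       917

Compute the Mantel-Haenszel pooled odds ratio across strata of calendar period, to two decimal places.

OR_MH = Σ(aᵢdᵢ/nᵢ) / Σ(bᵢcᵢ/nᵢ), where nᵢ is the stratum total.
Stratum 1 (2010–2014): n = 4881; a·d/n = 46·2355/4881 = 22.1942; b·c/n = 2383·97/4881 = 47.3573
Stratum 2 (2015–2019): n = 3680; a·d/n = 640·917/3680 = 159.4783; b·c/n = 1186·937/3680 = 301.9788
OR_MH = (22.1942 + 159.4783) / (47.3573 + 301.9788) = 181.6725 / 349.3361 = 0.52005

0.52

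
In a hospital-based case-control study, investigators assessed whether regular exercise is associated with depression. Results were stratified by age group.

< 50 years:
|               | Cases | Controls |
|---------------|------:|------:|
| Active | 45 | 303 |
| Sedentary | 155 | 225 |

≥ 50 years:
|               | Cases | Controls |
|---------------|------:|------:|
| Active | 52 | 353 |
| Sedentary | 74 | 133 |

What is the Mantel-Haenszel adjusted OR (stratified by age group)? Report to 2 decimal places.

OR_MH = Σ(aᵢdᵢ/nᵢ) / Σ(bᵢcᵢ/nᵢ), where nᵢ is the stratum total.
Stratum 1 (< 50 years): n = 728; a·d/n = 45·225/728 = 13.9080; b·c/n = 303·155/728 = 64.5124
Stratum 2 (≥ 50 years): n = 612; a·d/n = 52·133/612 = 11.3007; b·c/n = 353·74/612 = 42.6830
OR_MH = (13.9080 + 11.3007) / (64.5124 + 42.6830) = 25.2086 / 107.1954 = 0.23517

0.24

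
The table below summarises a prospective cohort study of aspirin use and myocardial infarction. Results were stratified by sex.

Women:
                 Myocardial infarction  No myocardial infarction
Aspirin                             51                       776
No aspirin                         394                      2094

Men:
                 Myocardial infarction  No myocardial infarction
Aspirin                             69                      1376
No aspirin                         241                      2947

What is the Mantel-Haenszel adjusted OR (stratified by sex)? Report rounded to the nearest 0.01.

OR_MH = Σ(aᵢdᵢ/nᵢ) / Σ(bᵢcᵢ/nᵢ), where nᵢ is the stratum total.
Stratum 1 (Women): n = 3315; a·d/n = 51·2094/3315 = 32.2154; b·c/n = 776·394/3315 = 92.2305
Stratum 2 (Men): n = 4633; a·d/n = 69·2947/4633 = 43.8901; b·c/n = 1376·241/4633 = 71.5769
OR_MH = (32.2154 + 43.8901) / (92.2305 + 71.5769) = 76.1055 / 163.8074 = 0.46460

0.46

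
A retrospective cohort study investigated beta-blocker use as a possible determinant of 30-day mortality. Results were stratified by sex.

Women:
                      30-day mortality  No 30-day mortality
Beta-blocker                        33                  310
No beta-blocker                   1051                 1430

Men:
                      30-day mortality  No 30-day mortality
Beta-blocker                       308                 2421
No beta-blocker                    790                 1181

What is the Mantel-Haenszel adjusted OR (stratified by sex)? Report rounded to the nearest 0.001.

OR_MH = Σ(aᵢdᵢ/nᵢ) / Σ(bᵢcᵢ/nᵢ), where nᵢ is the stratum total.
Stratum 1 (Women): n = 2824; a·d/n = 33·1430/2824 = 16.7103; b·c/n = 310·1051/2824 = 115.3718
Stratum 2 (Men): n = 4700; a·d/n = 308·1181/4700 = 77.3932; b·c/n = 2421·790/4700 = 406.9340
OR_MH = (16.7103 + 77.3932) / (115.3718 + 406.9340) = 94.1035 / 522.3059 = 0.18017

0.180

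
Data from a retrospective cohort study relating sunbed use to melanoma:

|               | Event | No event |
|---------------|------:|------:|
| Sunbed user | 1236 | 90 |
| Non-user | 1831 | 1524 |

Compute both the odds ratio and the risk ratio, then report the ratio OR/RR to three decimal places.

Cells: a = 1236, b = 90, c = 1831, d = 1524.
OR = (1236·1524)/(90·1831) = 1883664/164790 = 11.43069
Risk in exposed = 1236/1326 = 0.93213; risk in unexposed = 1831/3355 = 0.54575; RR = 1.70797
OR/RR = 11.43069 / 1.70797 = 6.69258
The outcome is not rare, so the OR lies further from 1 than the RR.

6.693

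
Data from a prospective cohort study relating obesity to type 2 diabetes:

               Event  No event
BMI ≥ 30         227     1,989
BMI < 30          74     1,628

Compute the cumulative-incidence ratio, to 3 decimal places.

2.356

Cells: a = 227, b = 1989, c = 74, d = 1628.
Risk in exposed = 227/2216 = 0.10244; risk in unexposed = 74/1702 = 0.04348.
RR = 0.10244 / 0.04348 = 2.35605
The risk among the exposed is 2.36 times that among the unexposed.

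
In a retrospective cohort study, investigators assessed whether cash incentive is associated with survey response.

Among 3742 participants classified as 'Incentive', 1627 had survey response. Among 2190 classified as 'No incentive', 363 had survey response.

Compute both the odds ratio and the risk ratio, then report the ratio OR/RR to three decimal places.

From the description: a = 1627, b = 2115, c = 363, d = 1827.
OR = (1627·1827)/(2115·363) = 2972529/767745 = 3.87177
Risk in exposed = 1627/3742 = 0.43479; risk in unexposed = 363/2190 = 0.16575; RR = 2.62314
OR/RR = 3.87177 / 2.62314 = 1.47601
The outcome is not rare, so the OR lies further from 1 than the RR.

1.476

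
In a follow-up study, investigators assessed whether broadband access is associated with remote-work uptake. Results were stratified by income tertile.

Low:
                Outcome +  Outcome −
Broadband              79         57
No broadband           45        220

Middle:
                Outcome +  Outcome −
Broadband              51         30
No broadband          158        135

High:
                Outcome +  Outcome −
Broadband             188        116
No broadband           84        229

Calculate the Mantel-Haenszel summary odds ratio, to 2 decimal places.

OR_MH = Σ(aᵢdᵢ/nᵢ) / Σ(bᵢcᵢ/nᵢ), where nᵢ is the stratum total.
Stratum 1 (Low): n = 401; a·d/n = 79·220/401 = 43.3416; b·c/n = 57·45/401 = 6.3965
Stratum 2 (Middle): n = 374; a·d/n = 51·135/374 = 18.4091; b·c/n = 30·158/374 = 12.6738
Stratum 3 (High): n = 617; a·d/n = 188·229/617 = 69.7763; b·c/n = 116·84/617 = 15.7925
OR_MH = (43.3416 + 18.4091 + 69.7763) / (6.3965 + 12.6738 + 15.7925) = 131.5271 / 34.8629 = 3.77270

3.77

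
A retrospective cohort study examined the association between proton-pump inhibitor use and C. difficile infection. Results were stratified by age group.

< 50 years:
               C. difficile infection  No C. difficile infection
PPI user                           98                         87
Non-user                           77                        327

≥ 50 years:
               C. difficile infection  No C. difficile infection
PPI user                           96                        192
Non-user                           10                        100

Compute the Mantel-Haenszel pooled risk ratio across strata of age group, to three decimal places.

2.984

RR_MH = Σ(aᵢ·n₀ᵢ/nᵢ) / Σ(cᵢ·n₁ᵢ/nᵢ), with n₁ᵢ = aᵢ+bᵢ (exposed), n₀ᵢ = cᵢ+dᵢ (unexposed), nᵢ = n₁ᵢ+n₀ᵢ.
Stratum 1 (< 50 years): n₁ = 185, n₀ = 404, n = 589; a·n₀/n = 98·404/589 = 67.2190; c·n₁/n = 77·185/589 = 24.1851
Stratum 2 (≥ 50 years): n₁ = 288, n₀ = 110, n = 398; a·n₀/n = 96·110/398 = 26.5327; c·n₁/n = 10·288/398 = 7.2362
RR_MH = (67.2190 + 26.5327) / (24.1851 + 7.2362) = 93.7517 / 31.4212 = 2.98370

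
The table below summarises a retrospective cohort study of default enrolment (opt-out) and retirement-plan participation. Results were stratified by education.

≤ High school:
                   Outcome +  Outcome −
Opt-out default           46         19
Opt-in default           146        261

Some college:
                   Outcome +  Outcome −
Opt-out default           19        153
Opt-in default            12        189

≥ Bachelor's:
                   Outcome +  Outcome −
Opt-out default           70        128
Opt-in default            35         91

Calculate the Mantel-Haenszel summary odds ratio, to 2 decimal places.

OR_MH = Σ(aᵢdᵢ/nᵢ) / Σ(bᵢcᵢ/nᵢ), where nᵢ is the stratum total.
Stratum 1 (≤ High school): n = 472; a·d/n = 46·261/472 = 25.4364; b·c/n = 19·146/472 = 5.8771
Stratum 2 (Some college): n = 373; a·d/n = 19·189/373 = 9.6273; b·c/n = 153·12/373 = 4.9223
Stratum 3 (≥ Bachelor's): n = 324; a·d/n = 70·91/324 = 19.6605; b·c/n = 128·35/324 = 13.8272
OR_MH = (25.4364 + 9.6273 + 19.6605) / (5.8771 + 4.9223 + 13.8272) = 54.7243 / 24.6265 = 2.22217

2.22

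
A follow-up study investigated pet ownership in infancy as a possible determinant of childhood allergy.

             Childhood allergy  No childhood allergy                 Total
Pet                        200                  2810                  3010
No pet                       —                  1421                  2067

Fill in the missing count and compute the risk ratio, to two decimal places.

The missing cell is in the unexposed row: 2067 − 1421 = 646.
So a = 200, b = 2810, c = 646, d = 1421.
RR = [a/(a+b)] / [c/(c+d)] = (200/3010) / (646/2067) = 0.06645/0.31253 = 0.21260

0.21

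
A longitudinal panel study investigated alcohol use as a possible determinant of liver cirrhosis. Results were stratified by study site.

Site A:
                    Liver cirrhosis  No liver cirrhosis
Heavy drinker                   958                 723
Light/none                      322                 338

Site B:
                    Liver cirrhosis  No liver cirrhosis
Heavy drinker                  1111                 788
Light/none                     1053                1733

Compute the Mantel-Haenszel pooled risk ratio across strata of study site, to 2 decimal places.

RR_MH = Σ(aᵢ·n₀ᵢ/nᵢ) / Σ(cᵢ·n₁ᵢ/nᵢ), with n₁ᵢ = aᵢ+bᵢ (exposed), n₀ᵢ = cᵢ+dᵢ (unexposed), nᵢ = n₁ᵢ+n₀ᵢ.
Stratum 1 (Site A): n₁ = 1681, n₀ = 660, n = 2341; a·n₀/n = 958·660/2341 = 270.0897; c·n₁/n = 322·1681/2341 = 231.2183
Stratum 2 (Site B): n₁ = 1899, n₀ = 2786, n = 4685; a·n₀/n = 1111·2786/4685 = 660.6715; c·n₁/n = 1053·1899/4685 = 426.8190
RR_MH = (270.0897 + 660.6715) / (231.2183 + 426.8190) = 930.7612 / 658.0373 = 1.41445

1.41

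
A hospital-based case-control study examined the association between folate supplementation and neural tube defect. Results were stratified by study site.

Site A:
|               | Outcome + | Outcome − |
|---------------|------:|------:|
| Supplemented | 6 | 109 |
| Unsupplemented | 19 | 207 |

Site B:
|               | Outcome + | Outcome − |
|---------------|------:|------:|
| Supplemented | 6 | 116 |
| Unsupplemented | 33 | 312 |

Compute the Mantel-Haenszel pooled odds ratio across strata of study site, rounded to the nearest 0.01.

0.54

OR_MH = Σ(aᵢdᵢ/nᵢ) / Σ(bᵢcᵢ/nᵢ), where nᵢ is the stratum total.
Stratum 1 (Site A): n = 341; a·d/n = 6·207/341 = 3.6422; b·c/n = 109·19/341 = 6.0733
Stratum 2 (Site B): n = 467; a·d/n = 6·312/467 = 4.0086; b·c/n = 116·33/467 = 8.1970
OR_MH = (3.6422 + 4.0086) / (6.0733 + 8.1970) = 7.6508 / 14.2703 = 0.53613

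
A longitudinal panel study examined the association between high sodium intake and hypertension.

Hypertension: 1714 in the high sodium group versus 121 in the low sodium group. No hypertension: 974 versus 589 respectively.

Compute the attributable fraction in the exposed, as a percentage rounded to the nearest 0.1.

73.3

From the description: a = 1714, b = 974, c = 121, d = 589.
Risk in exposed = 1714/2688 = 0.63765; risk in unexposed = 121/710 = 0.17042.
RR = 0.63765/0.17042 = 3.74158
AR% = (RR − 1)/RR × 100 = (3.74158 − 1)/3.74158 × 100 = 73.2733%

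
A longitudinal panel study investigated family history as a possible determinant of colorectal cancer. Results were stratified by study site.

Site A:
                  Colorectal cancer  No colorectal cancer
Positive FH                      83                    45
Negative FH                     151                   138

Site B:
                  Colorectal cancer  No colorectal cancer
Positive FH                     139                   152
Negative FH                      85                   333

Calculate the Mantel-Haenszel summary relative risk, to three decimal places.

1.717

RR_MH = Σ(aᵢ·n₀ᵢ/nᵢ) / Σ(cᵢ·n₁ᵢ/nᵢ), with n₁ᵢ = aᵢ+bᵢ (exposed), n₀ᵢ = cᵢ+dᵢ (unexposed), nᵢ = n₁ᵢ+n₀ᵢ.
Stratum 1 (Site A): n₁ = 128, n₀ = 289, n = 417; a·n₀/n = 83·289/417 = 57.5228; c·n₁/n = 151·128/417 = 46.3501
Stratum 2 (Site B): n₁ = 291, n₀ = 418, n = 709; a·n₀/n = 139·418/709 = 81.9492; c·n₁/n = 85·291/709 = 34.8872
RR_MH = (57.5228 + 81.9492) / (46.3501 + 34.8872) = 139.4720 / 81.2373 = 1.71685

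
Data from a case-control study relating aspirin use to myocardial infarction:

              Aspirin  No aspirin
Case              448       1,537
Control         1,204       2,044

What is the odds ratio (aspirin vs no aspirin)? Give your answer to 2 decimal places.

0.49

Reading the table with exposure as columns: a = 448 (Aspirin, case), b = 1204 (Aspirin, non-case), c = 1537 (No aspirin, case), d = 2044.
OR = (a·d)/(b·c) = (448 × 2044) / (1204 × 1537) = 915712 / 1850548 = 0.49483
Exposure is associated with lower odds of myocardial infarction (OR = 0.49 < 1).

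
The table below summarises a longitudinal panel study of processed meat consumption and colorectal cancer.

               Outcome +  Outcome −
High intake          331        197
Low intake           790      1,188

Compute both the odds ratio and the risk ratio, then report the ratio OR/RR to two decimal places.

Cells: a = 331, b = 197, c = 790, d = 1188.
OR = (331·1188)/(197·790) = 393228/155630 = 2.52669
Risk in exposed = 331/528 = 0.62689; risk in unexposed = 790/1978 = 0.39939; RR = 1.56962
OR/RR = 2.52669 / 1.56962 = 1.60975
The outcome is not rare, so the OR lies further from 1 than the RR.

1.61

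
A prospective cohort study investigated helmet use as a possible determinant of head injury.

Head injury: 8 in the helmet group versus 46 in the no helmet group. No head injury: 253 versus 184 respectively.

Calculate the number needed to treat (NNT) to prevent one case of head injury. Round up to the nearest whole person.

Risk in treated group = 8/261 = 0.03065; risk in control = 46/230 = 0.20000.
Absolute risk reduction = 0.20000 − 0.03065 = 0.16935
NNT = 1 / ARR = 1 / 0.16935 = 5.905 → round up → 6

6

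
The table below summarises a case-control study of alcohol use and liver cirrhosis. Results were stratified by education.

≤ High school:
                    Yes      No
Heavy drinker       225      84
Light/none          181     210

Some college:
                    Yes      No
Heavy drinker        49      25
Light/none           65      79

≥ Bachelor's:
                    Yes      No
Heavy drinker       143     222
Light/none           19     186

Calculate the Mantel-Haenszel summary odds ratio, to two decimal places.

OR_MH = Σ(aᵢdᵢ/nᵢ) / Σ(bᵢcᵢ/nᵢ), where nᵢ is the stratum total.
Stratum 1 (≤ High school): n = 700; a·d/n = 225·210/700 = 67.5000; b·c/n = 84·181/700 = 21.7200
Stratum 2 (Some college): n = 218; a·d/n = 49·79/218 = 17.7569; b·c/n = 25·65/218 = 7.4541
Stratum 3 (≥ Bachelor's): n = 570; a·d/n = 143·186/570 = 46.6632; b·c/n = 222·19/570 = 7.4000
OR_MH = (67.5000 + 17.7569 + 46.6632) / (21.7200 + 7.4541 + 7.4000) = 131.9200 / 36.5741 = 3.60692

3.61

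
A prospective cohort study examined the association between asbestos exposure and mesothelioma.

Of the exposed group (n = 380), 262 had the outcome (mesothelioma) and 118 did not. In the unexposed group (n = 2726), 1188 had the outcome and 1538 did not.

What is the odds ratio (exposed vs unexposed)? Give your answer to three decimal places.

2.874

From the description: a = 262, b = 118, c = 1188, d = 1538.
OR = (a·d)/(b·c) = (262 × 1538) / (118 × 1188) = 402956 / 140184 = 2.87448
The odds of mesothelioma are about 2.87 times as high in the exposed group.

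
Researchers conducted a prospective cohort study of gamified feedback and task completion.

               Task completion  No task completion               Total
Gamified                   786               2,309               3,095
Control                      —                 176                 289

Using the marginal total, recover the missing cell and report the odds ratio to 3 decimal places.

The missing cell is in the unexposed row: 289 − 176 = 113.
So a = 786, b = 2309, c = 113, d = 176.
OR = (a·d)/(b·c) = (786 × 176) / (2309 × 113) = 138336 / 260917 = 0.53019

0.530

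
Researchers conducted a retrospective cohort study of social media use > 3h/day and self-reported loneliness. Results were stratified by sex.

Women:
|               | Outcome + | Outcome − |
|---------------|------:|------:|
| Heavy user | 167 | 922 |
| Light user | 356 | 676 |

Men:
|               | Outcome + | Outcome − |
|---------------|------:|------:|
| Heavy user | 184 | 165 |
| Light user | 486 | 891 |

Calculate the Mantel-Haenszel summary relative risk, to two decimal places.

0.81

RR_MH = Σ(aᵢ·n₀ᵢ/nᵢ) / Σ(cᵢ·n₁ᵢ/nᵢ), with n₁ᵢ = aᵢ+bᵢ (exposed), n₀ᵢ = cᵢ+dᵢ (unexposed), nᵢ = n₁ᵢ+n₀ᵢ.
Stratum 1 (Women): n₁ = 1089, n₀ = 1032, n = 2121; a·n₀/n = 167·1032/2121 = 81.2560; c·n₁/n = 356·1089/2121 = 182.7836
Stratum 2 (Men): n₁ = 349, n₀ = 1377, n = 1726; a·n₀/n = 184·1377/1726 = 146.7949; c·n₁/n = 486·349/1726 = 98.2700
RR_MH = (81.2560 + 146.7949) / (182.7836 + 98.2700) = 228.0509 / 281.0536 = 0.81141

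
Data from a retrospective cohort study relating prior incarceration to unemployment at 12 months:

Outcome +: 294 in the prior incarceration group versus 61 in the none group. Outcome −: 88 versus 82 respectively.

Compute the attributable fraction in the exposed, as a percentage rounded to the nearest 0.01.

44.57

From the description: a = 294, b = 88, c = 61, d = 82.
Risk in exposed = 294/382 = 0.76963; risk in unexposed = 61/143 = 0.42657.
RR = 0.76963/0.42657 = 1.80422
AR% = (RR − 1)/RR × 100 = (1.80422 − 1)/1.80422 × 100 = 44.5745%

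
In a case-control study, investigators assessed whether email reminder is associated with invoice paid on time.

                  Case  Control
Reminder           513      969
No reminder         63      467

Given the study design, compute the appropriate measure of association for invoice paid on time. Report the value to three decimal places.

3.924

Cells: a = 513, b = 969, c = 63, d = 467.
This is a case-control study: participants were sampled on outcome status, so risks in the source population cannot be estimated directly — relative risk is not valid here. The odds ratio is the appropriate measure.
OR = (a·d)/(b·c) = (513 × 467) / (969 × 63) = 239571 / 61047 = 3.92437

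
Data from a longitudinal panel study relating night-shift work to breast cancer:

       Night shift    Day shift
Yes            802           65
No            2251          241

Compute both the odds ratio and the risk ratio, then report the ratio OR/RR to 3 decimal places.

Reading the table with exposure as columns: a = 802 (Night shift, case), b = 2251 (Night shift, non-case), c = 65 (Day shift, case), d = 241.
OR = (802·241)/(2251·65) = 193282/146315 = 1.32100
Risk in exposed = 802/3053 = 0.26269; risk in unexposed = 65/306 = 0.21242; RR = 1.23668
OR/RR = 1.32100 / 1.23668 = 1.06819
The outcome is not rare, so the OR lies further from 1 than the RR.

1.068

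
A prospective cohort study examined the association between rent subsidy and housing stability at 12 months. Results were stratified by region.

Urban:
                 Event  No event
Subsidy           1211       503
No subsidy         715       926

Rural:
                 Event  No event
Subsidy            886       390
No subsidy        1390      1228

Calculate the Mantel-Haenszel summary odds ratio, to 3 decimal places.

2.490

OR_MH = Σ(aᵢdᵢ/nᵢ) / Σ(bᵢcᵢ/nᵢ), where nᵢ is the stratum total.
Stratum 1 (Urban): n = 3355; a·d/n = 1211·926/3355 = 334.2432; b·c/n = 503·715/3355 = 107.1967
Stratum 2 (Rural): n = 3894; a·d/n = 886·1228/3894 = 279.4063; b·c/n = 390·1390/3894 = 139.2142
OR_MH = (334.2432 + 279.4063) / (107.1967 + 139.2142) = 613.6495 / 246.4109 = 2.49035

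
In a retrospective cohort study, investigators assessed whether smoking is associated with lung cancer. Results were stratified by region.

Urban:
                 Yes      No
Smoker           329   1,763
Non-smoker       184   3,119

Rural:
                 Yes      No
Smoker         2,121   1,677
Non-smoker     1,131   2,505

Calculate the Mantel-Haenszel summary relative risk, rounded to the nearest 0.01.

1.91

RR_MH = Σ(aᵢ·n₀ᵢ/nᵢ) / Σ(cᵢ·n₁ᵢ/nᵢ), with n₁ᵢ = aᵢ+bᵢ (exposed), n₀ᵢ = cᵢ+dᵢ (unexposed), nᵢ = n₁ᵢ+n₀ᵢ.
Stratum 1 (Urban): n₁ = 2092, n₀ = 3303, n = 5395; a·n₀/n = 329·3303/5395 = 201.4248; c·n₁/n = 184·2092/5395 = 71.3490
Stratum 2 (Rural): n₁ = 3798, n₀ = 3636, n = 7434; a·n₀/n = 2121·3636/7434 = 1037.3898; c·n₁/n = 1131·3798/7434 = 577.8232
RR_MH = (201.4248 + 1037.3898) / (71.3490 + 577.8232) = 1238.8147 / 649.1723 = 1.90830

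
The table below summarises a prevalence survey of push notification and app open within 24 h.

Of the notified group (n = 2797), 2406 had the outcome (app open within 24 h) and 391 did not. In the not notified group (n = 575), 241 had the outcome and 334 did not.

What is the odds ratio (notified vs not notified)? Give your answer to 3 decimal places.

8.528

From the description: a = 2406, b = 391, c = 241, d = 334.
OR = (a·d)/(b·c) = (2406 × 334) / (391 × 241) = 803604 / 94231 = 8.52802
The odds of app open within 24 h are about 8.53 times as high in the notified group.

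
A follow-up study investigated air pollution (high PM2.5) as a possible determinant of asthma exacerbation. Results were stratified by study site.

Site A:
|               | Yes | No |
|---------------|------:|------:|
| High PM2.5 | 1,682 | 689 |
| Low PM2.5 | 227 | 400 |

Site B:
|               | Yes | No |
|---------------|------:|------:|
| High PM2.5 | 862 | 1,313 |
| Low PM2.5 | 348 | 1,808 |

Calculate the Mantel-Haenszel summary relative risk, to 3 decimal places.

2.204

RR_MH = Σ(aᵢ·n₀ᵢ/nᵢ) / Σ(cᵢ·n₁ᵢ/nᵢ), with n₁ᵢ = aᵢ+bᵢ (exposed), n₀ᵢ = cᵢ+dᵢ (unexposed), nᵢ = n₁ᵢ+n₀ᵢ.
Stratum 1 (Site A): n₁ = 2371, n₀ = 627, n = 2998; a·n₀/n = 1682·627/2998 = 351.7725; c·n₁/n = 227·2371/2998 = 179.5254
Stratum 2 (Site B): n₁ = 2175, n₀ = 2156, n = 4331; a·n₀/n = 862·2156/4331 = 429.1092; c·n₁/n = 348·2175/4331 = 174.7633
RR_MH = (351.7725 + 429.1092) / (179.5254 + 174.7633) = 780.8817 / 354.2887 = 2.20408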